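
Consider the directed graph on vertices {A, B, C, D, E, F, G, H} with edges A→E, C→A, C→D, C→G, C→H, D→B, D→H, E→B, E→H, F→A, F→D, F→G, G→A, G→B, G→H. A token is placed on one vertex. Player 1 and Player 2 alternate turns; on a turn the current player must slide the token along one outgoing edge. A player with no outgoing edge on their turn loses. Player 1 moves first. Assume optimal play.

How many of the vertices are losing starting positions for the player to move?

Label each position W (a win for the player to move) or L (a loss). A position with no legal move is L; any other position is W exactly when some move reaches an L, and L when every move reaches a W.
Every edge goes from a vertex to one that appears earlier in the order B, H, E, A, D, G, F, C, so processing vertices in that order labels each vertex after all of its successors.
B: no outgoing edge → L
H: no outgoing edge → L
E: can move to H, which is L ⇒ W
A: the only move is to E(W), a W ⇒ L
D: can move to H, which is L ⇒ W
G: can move to A, which is L ⇒ W
F: can move to A, which is L ⇒ W
C: can move to A, which is L ⇒ W
The L vertices are A, B, H; that is 3 in all.

3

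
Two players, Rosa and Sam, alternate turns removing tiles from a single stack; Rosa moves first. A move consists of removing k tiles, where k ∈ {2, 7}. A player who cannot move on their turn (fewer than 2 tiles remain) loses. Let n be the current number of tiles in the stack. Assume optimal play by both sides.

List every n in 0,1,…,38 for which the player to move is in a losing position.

0, 1, 4, 5, 9, 10, 13, 14, 18, 19, 22, 23, 27, 28, 31, 32, 36, 37

Build the W/L table. Terminal = L. A non-terminal position is W if it has a move to some L; otherwise it is L.
n=0: no move → L
n=1: no move → L
n=2: →0(L), so W
n=3: →1(L), so W
n=4: →2(W) only, which is W, so L
n=5: →3(W) only, which is W, so L
n=6: →4(L), so W
n=7: →5(L), so W
n=8: →1(L), so W
n=9: →7(W), 2(W) — all W, so L
n=10: →8(W), 3(W) — all W, so L
n=11: →9(L), so W
n=12: →10(L), so W
n=13: →11(W), 6(W) — all W, so L
n=14: →12(W), 7(W) — all W, so L
n=15: →13(L), so W
n=16: →14(L), so W
n=17: →10(L), so W
n=18: →16(W), 11(W) — all W, so L
n=19: →17(W), 12(W) — all W, so L
n=20: →18(L), so W
n=21: →19(L), so W
n=22: →20(W), 15(W) — all W, so L
n=23: →21(W), 16(W) — all W, so L
n=24: →22(L), so W
n=25: →23(L), so W
n=26: →19(L), so W
n=27: →25(W), 20(W) — all W, so L
n=28: →26(W), 21(W) — all W, so L
n=29: →27(L), so W
n=30: →28(L), so W
n=31: →29(W), 24(W) — all W, so L
n=32: →30(W), 25(W) — all W, so L
n=33: →31(L), so W
n=34: →32(L), so W
n=35: →28(L), so W
n=36: →34(W), 29(W) — all W, so L
n=37: →35(W), 30(W) — all W, so L
n=38: →36(L), so W
Reading off the rows marked L gives the requested list; there are 18 such values of n.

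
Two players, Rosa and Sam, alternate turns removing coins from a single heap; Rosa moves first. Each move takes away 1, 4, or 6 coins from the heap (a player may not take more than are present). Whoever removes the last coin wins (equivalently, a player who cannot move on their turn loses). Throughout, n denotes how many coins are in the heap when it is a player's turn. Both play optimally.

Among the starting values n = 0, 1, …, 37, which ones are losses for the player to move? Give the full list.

0, 2, 5, 7, 10, 12, 15, 17, 20, 22, 25, 27, 30, 32, 35, 37

Work bottom-up. With no move the player to move loses. Otherwise the position is W if at least one move leads to an L position for the opponent, and L if every move leads to a W.
n=0: no move → L
n=1: W (go to 0, an L position)
n=2: L (sole option 1(W) is W)
n=3: W (go to 2, an L position)
n=4: W (go to 0, an L position)
n=5: L (options 4(W), 1(W) are all W)
n=6: W (go to 5, an L position)
n=7: L (options 6(W), 3(W), 1(W) are all W)
n=8: W (go to 7, an L position)
n=9: W (go to 5, an L position)
n=10: L (options 9(W), 6(W), 4(W) are all W)
n=11: W (go to 10, an L position)
n=12: L (options 11(W), 8(W), 6(W) are all W)
n=13: W (go to 12, an L position)
n=14: W (go to 10, an L position)
n=15: L (options 14(W), 11(W), 9(W) are all W)
n=16: W (go to 15, an L position)
n=17: L (options 16(W), 13(W), 11(W) are all W)
n=18: W (go to 17, an L position)
n=19: W (go to 15, an L position)
n=20: L (options 19(W), 16(W), 14(W) are all W)
n=21: W (go to 20, an L position)
n=22: L (options 21(W), 18(W), 16(W) are all W)
n=23: W (go to 22, an L position)
n=24: W (go to 20, an L position)
n=25: L (options 24(W), 21(W), 19(W) are all W)
n=26: W (go to 25, an L position)
n=27: L (options 26(W), 23(W), 21(W) are all W)
n=28: W (go to 27, an L position)
n=29: W (go to 25, an L position)
n=30: L (options 29(W), 26(W), 24(W) are all W)
n=31: W (go to 30, an L position)
n=32: L (options 31(W), 28(W), 26(W) are all W)
n=33: W (go to 32, an L position)
n=34: W (go to 30, an L position)
n=35: L (options 34(W), 31(W), 29(W) are all W)
n=36: W (go to 35, an L position)
n=37: L (options 36(W), 33(W), 31(W) are all W)
Reading off the rows marked L gives the requested list; there are 16 such values of n.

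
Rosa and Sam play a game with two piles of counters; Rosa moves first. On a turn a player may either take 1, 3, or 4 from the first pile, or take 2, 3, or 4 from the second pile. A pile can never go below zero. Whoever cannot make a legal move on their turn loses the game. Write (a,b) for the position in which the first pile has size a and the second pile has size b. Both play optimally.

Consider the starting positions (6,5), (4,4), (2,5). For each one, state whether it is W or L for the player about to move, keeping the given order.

(6,5): L, (4,4): L, (2,5): W

Positions with no move are L. A position that does have a move is losing for the player to move precisely when every available move leads to a winning position for the opponent. Fill in the labels:
No move ever increases a pile, so every position that can arise here has a ≤ 6 and b ≤ 5; it is enough to label the cells with 0 ≤ a ≤ 6 and 0 ≤ b ≤ 5.
Every move lowers a or b (never raises either), so fill the grid row by row in increasing a, and left to right within a row: each cell's successors are then already labelled.
      b=0  b=1  b=2  b=3  b=4  b=5
a=0:    L    L    W    W    W    W
a=1:    W    W    L    L    W    W
a=2:    L    L    W    W    W    W
a=3:    W    W    L    L    W    W
a=4:    W    W    W    W    L    L
a=5:    W    W    W    W    W    W
a=6:    W    W    W    W    L    L
Cells with no legal move (terminal, hence L): (0,0), (0,1).
The remaining L cells, each justified by listing all of its moves:
(1,2): only reaches (0,2)(W), (1,0)(W), all W → L
(1,3): only reaches (0,3)(W), (1,1)(W), (1,0)(W), all W → L
(2,0): only reaches (1,0)(W), which is W → L
(2,1): only reaches (1,1)(W), which is W → L
(3,2): only reaches (2,2)(W), (0,2)(W), (3,0)(W), all W → L
(3,3): only reaches (2,3)(W), (0,3)(W), (3,1)(W), (3,0)(W), all W → L
(4,4): only reaches (3,4)(W), (1,4)(W), (0,4)(W), (4,2)(W), (4,1)(W), (4,0)(W), all W → L
(4,5): only reaches (3,5)(W), (1,5)(W), (0,5)(W), (4,3)(W), (4,2)(W), (4,1)(W), all W → L
(6,4): only reaches (5,4)(W), (3,4)(W), (2,4)(W), (6,2)(W), (6,1)(W), (6,0)(W), all W → L
(6,5): only reaches (5,5)(W), (3,5)(W), (2,5)(W), (6,3)(W), (6,2)(W), (6,1)(W), all W → L
Every other cell has at least one move into one of the L cells above, so it is W.
(6,5): one of the L cells justified above, so L
(4,4): one of the L cells justified above, so L
(2,5): the move to (2,1) reaches an L cell, so W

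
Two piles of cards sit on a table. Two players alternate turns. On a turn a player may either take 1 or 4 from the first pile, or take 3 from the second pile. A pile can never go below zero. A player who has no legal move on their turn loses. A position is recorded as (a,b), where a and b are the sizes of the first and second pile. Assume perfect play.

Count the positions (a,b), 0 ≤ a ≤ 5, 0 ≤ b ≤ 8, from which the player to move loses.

Classify positions by backward induction: terminal positions (no move available) are L. From any other position, the mover wins iff some move reaches an L.
Every move lowers a or b (never raises either), so fill the grid row by row in increasing a, and left to right within a row: each cell's successors are then already labelled.
      b=0  b=1  b=2  b=3  b=4  b=5  b=6  b=7  b=8
a=0:    L    L    L    W    W    W    L    L    L
a=1:    W    W    W    L    L    L    W    W    W
a=2:    L    L    L    W    W    W    L    L    L
a=3:    W    W    W    L    L    L    W    W    W
a=4:    W    W    W    W    W    W    W    W    W
a=5:    L    L    L    W    W    W    L    L    L
Cells with no legal move (terminal, hence L): (0,0), (0,1), (0,2).
The remaining L cells, each justified by listing all of its moves:
(0,6): the only move is to (0,3)(W), a W ⇒ L
(0,7): the only move is to (0,4)(W), a W ⇒ L
(0,8): the only move is to (0,5)(W), a W ⇒ L
(1,3): moves to (0,3)(W), (1,0)(W); every one is W ⇒ L
(1,4): moves to (0,4)(W), (1,1)(W); every one is W ⇒ L
(1,5): moves to (0,5)(W), (1,2)(W); every one is W ⇒ L
(2,0): the only move is to (1,0)(W), a W ⇒ L
(2,1): the only move is to (1,1)(W), a W ⇒ L
(2,2): the only move is to (1,2)(W), a W ⇒ L
(2,6): moves to (1,6)(W), (2,3)(W); every one is W ⇒ L
(2,7): moves to (1,7)(W), (2,4)(W); every one is W ⇒ L
(2,8): moves to (1,8)(W), (2,5)(W); every one is W ⇒ L
(3,3): moves to (2,3)(W), (3,0)(W); every one is W ⇒ L
(3,4): moves to (2,4)(W), (3,1)(W); every one is W ⇒ L
(3,5): moves to (2,5)(W), (3,2)(W); every one is W ⇒ L
(5,0): moves to (4,0)(W), (1,0)(W); every one is W ⇒ L
(5,1): moves to (4,1)(W), (1,1)(W); every one is W ⇒ L
(5,2): moves to (4,2)(W), (1,2)(W); every one is W ⇒ L
(5,6): moves to (4,6)(W), (1,6)(W), (5,3)(W); every one is W ⇒ L
(5,7): moves to (4,7)(W), (1,7)(W), (5,4)(W); every one is W ⇒ L
(5,8): moves to (4,8)(W), (1,8)(W), (5,5)(W); every one is W ⇒ L
Every other cell has at least one move into one of the L cells above, so it is W.
L cells per row: a=0: 6, a=1: 3, a=2: 6, a=3: 3, a=4: 0, a=5: 6; total 24.

24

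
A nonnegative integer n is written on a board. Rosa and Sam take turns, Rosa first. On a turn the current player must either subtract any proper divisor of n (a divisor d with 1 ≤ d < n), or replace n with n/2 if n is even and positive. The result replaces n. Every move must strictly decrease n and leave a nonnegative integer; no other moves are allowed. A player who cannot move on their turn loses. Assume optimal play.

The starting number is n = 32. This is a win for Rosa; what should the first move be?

Label each position W (a win for the player to move) or L (a loss). A position with no legal move is L; any other position is W exactly when some move reaches an L, and L when every move reaches a W.
n=0: no move → L
n=1: no move → L
n=2: can move to 1, which is L ⇒ W
n=3: the only move is to 2(W), a W ⇒ L
n=4: can move to 3, which is L ⇒ W
n=5: the only move is to 4(W), a W ⇒ L
n=6: can move to 3, which is L ⇒ W
n=7: the only move is to 6(W), a W ⇒ L
n=8: can move to 7, which is L ⇒ W
n=9: moves to 6(W), 8(W); every one is W ⇒ L
n=10: can move to 5, which is L ⇒ W
n=11: the only move is to 10(W), a W ⇒ L
n=12: can move to 9, which is L ⇒ W
n=13: the only move is to 12(W), a W ⇒ L
n=14: can move to 7, which is L ⇒ W
n=15: moves to 10(W), 12(W), 14(W); every one is W ⇒ L
n=16: can move to 15, which is L ⇒ W
n=17: the only move is to 16(W), a W ⇒ L
n=18: can move to 9, which is L ⇒ W
n=19: the only move is to 18(W), a W ⇒ L
n=20: can move to 15, which is L ⇒ W
n=21: moves to 14(W), 18(W), 20(W); every one is W ⇒ L
n=22: can move to 11, which is L ⇒ W
n=23: the only move is to 22(W), a W ⇒ L
n=24: can move to 21, which is L ⇒ W
n=25: moves to 20(W), 24(W); every one is W ⇒ L
n=26: can move to 13, which is L ⇒ W
n=27: moves to 18(W), 24(W), 26(W); every one is W ⇒ L
n=28: can move to 21, which is L ⇒ W
n=29: the only move is to 28(W), a W ⇒ L
n=30: can move to 15, which is L ⇒ W
n=31: the only move is to 30(W), a W ⇒ L
n=32: can move to 31, which is L ⇒ W
From 32, the L positions reachable in one move are: 31.

Move to 31.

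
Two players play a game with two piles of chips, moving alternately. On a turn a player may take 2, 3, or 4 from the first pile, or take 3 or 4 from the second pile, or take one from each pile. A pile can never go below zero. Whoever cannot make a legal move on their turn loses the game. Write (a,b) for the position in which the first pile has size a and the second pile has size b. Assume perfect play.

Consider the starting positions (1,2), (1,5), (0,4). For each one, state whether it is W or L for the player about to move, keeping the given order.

Use the standard recursion: the mover loses at a terminal position; elsewhere, the mover wins exactly when some move hands the opponent an L position.
No move ever increases a pile, so every position that can arise here has a ≤ 1 and b ≤ 5; it is enough to label the cells with 0 ≤ a ≤ 1 and 0 ≤ b ≤ 5.
Every move lowers a or b (never raises either), so fill the grid row by row in increasing a, and left to right within a row: each cell's successors are then already labelled.
      b=0  b=1  b=2  b=3  b=4  b=5
a=0:    L    L    L    W    W    W
a=1:    L    W    W    W    W    L
Cells with no legal move (terminal, hence L): (0,0), (0,1), (0,2), (1,0).
The remaining L cells, each justified by listing all of its moves:
(1,5): moves to (1,2)(W), (1,1)(W), (0,4)(W); every one is W ⇒ L
Every other cell has at least one move into one of the L cells above, so it is W.
(1,2): the move to (0,1) reaches an L cell, so W
(1,5): one of the L cells justified above, so L
(0,4): the move to (0,1) reaches an L cell, so W

(1,2): W, (1,5): L, (0,4): W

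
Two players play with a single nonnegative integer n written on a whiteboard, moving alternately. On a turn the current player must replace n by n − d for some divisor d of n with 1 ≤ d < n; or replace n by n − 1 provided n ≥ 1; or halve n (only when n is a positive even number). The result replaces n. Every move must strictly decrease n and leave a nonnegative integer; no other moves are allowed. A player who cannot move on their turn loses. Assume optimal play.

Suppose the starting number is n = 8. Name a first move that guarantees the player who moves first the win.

Move to 7.

Build the W/L table. Terminal = L. A non-terminal position is W if it has a move to some L; otherwise it is L.
n=0: no move → L
n=1: reaches L-position 0 → W
n=2: only reaches 1(W), which is W → L
n=3: reaches L-position 2 → W
n=4: reaches L-position 2 → W
n=5: only reaches 4(W), which is W → L
n=6: reaches L-position 5 → W
n=7: only reaches 6(W), which is W → L
n=8: reaches L-position 7 → W
From 8, the L positions reachable in one move are: 7.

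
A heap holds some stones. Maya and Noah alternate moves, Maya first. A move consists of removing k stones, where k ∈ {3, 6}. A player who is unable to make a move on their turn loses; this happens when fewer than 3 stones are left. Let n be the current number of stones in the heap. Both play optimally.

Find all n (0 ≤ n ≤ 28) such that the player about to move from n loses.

Positions with no move are L. A position that does have a move is losing for the player to move precisely when every available move leads to a winning position for the opponent. Fill in the labels:
n=0: no move → L
n=1: no move → L
n=2: no move → L
n=3: reaches L-position 0 → W
n=4: reaches L-position 1 → W
n=5: reaches L-position 2 → W
n=6: reaches L-position 0 → W
n=7: reaches L-position 1 → W
n=8: reaches L-position 2 → W
n=9: only reaches 6(W), 3(W), all W → L
n=10: only reaches 7(W), 4(W), all W → L
n=11: only reaches 8(W), 5(W), all W → L
n=12: reaches L-position 9 → W
n=13: reaches L-position 10 → W
n=14: reaches L-position 11 → W
n=15: reaches L-position 9 → W
n=16: reaches L-position 10 → W
n=17: reaches L-position 11 → W
n=18: only reaches 15(W), 12(W), all W → L
n=19: only reaches 16(W), 13(W), all W → L
n=20: only reaches 17(W), 14(W), all W → L
n=21: reaches L-position 18 → W
n=22: reaches L-position 19 → W
n=23: reaches L-position 20 → W
n=24: reaches L-position 18 → W
n=25: reaches L-position 19 → W
n=26: reaches L-position 20 → W
n=27: only reaches 24(W), 21(W), all W → L
n=28: only reaches 25(W), 22(W), all W → L
Reading off the rows marked L gives the requested list; there are 11 such values of n.

0, 1, 2, 9, 10, 11, 18, 19, 20, 27, 28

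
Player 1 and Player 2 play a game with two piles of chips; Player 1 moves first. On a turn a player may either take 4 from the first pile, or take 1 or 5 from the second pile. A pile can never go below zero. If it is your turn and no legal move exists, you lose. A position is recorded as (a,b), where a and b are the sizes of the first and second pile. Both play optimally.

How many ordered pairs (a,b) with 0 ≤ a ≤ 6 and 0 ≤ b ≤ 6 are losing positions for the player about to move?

Label each position W (a win for the player to move) or L (a loss). A position with no legal move is L; any other position is W exactly when some move reaches an L, and L when every move reaches a W.
Every move lowers a or b (never raises either), so fill the grid row by row in increasing a, and left to right within a row: each cell's successors are then already labelled.
      b=0  b=1  b=2  b=3  b=4  b=5  b=6
a=0:    L    W    L    W    L    W    L
a=1:    L    W    L    W    L    W    L
a=2:    L    W    L    W    L    W    L
a=3:    L    W    L    W    L    W    L
a=4:    W    L    W    L    W    L    W
a=5:    W    L    W    L    W    L    W
a=6:    W    L    W    L    W    L    W
Cells with no legal move (terminal, hence L): (0,0), (1,0), (2,0), (3,0).
The remaining L cells, each justified by listing all of its moves:
(0,2): the only move is to (0,1)(W), a W ⇒ L
(0,4): the only move is to (0,3)(W), a W ⇒ L
(0,6): moves to (0,5)(W), (0,1)(W); every one is W ⇒ L
(1,2): the only move is to (1,1)(W), a W ⇒ L
(1,4): the only move is to (1,3)(W), a W ⇒ L
(1,6): moves to (1,5)(W), (1,1)(W); every one is W ⇒ L
(2,2): the only move is to (2,1)(W), a W ⇒ L
(2,4): the only move is to (2,3)(W), a W ⇒ L
(2,6): moves to (2,5)(W), (2,1)(W); every one is W ⇒ L
(3,2): the only move is to (3,1)(W), a W ⇒ L
(3,4): the only move is to (3,3)(W), a W ⇒ L
(3,6): moves to (3,5)(W), (3,1)(W); every one is W ⇒ L
(4,1): moves to (0,1)(W), (4,0)(W); every one is W ⇒ L
(4,3): moves to (0,3)(W), (4,2)(W); every one is W ⇒ L
(4,5): moves to (0,5)(W), (4,4)(W), (4,0)(W); every one is W ⇒ L
(5,1): moves to (1,1)(W), (5,0)(W); every one is W ⇒ L
(5,3): moves to (1,3)(W), (5,2)(W); every one is W ⇒ L
(5,5): moves to (1,5)(W), (5,4)(W), (5,0)(W); every one is W ⇒ L
(6,1): moves to (2,1)(W), (6,0)(W); every one is W ⇒ L
(6,3): moves to (2,3)(W), (6,2)(W); every one is W ⇒ L
(6,5): moves to (2,5)(W), (6,4)(W), (6,0)(W); every one is W ⇒ L
Every other cell has at least one move into one of the L cells above, so it is W.
L cells per row: a=0: 4, a=1: 4, a=2: 4, a=3: 4, a=4: 3, a=5: 3, a=6: 3; total 25.

25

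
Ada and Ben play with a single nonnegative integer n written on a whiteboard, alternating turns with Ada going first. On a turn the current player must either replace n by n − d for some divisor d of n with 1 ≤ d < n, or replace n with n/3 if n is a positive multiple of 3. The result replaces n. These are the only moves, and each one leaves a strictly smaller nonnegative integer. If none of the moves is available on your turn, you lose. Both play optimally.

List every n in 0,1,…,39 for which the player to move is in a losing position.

Work bottom-up. With no move the player to move loses. Otherwise the position is W if at least one move leads to an L position for the opponent, and L if every move leads to a W.
n=0: no move → L
n=1: no move → L
n=2: W (go to 1, an L position)
n=3: W (go to 1, an L position)
n=4: L (options 2(W), 3(W) are all W)
n=5: W (go to 4, an L position)
n=6: W (go to 4, an L position)
n=7: L (sole option 6(W) is W)
n=8: W (go to 4, an L position)
n=9: L (options 3(W), 6(W), 8(W) are all W)
n=10: W (go to 9, an L position)
n=11: L (sole option 10(W) is W)
n=12: W (go to 4, an L position)
n=13: L (sole option 12(W) is W)
n=14: W (go to 7, an L position)
n=15: L (options 5(W), 10(W), 12(W), 14(W) are all W)
n=16: W (go to 15, an L position)
n=17: L (sole option 16(W) is W)
n=18: W (go to 9, an L position)
n=19: L (sole option 18(W) is W)
n=20: W (go to 15, an L position)
n=21: W (go to 7, an L position)
n=22: W (go to 11, an L position)
n=23: L (sole option 22(W) is W)
n=24: W (go to 23, an L position)
n=25: L (options 20(W), 24(W) are all W)
n=26: W (go to 13, an L position)
n=27: W (go to 9, an L position)
n=28: L (options 14(W), 21(W), 24(W), 26(W), 27(W) are all W)
n=29: W (go to 28, an L position)
n=30: W (go to 15, an L position)
n=31: L (sole option 30(W) is W)
n=32: W (go to 28, an L position)
n=33: W (go to 11, an L position)
n=34: W (go to 17, an L position)
n=35: W (go to 28, an L position)
n=36: L (options 12(W), 18(W), 24(W), 27(W), 30(W), 32(W), 33(W), 34(W), 35(W) are all W)
n=37: W (go to 36, an L position)
n=38: W (go to 19, an L position)
n=39: W (go to 13, an L position)
Reading off the rows marked L gives the requested list; there are 15 such values of n.

0, 1, 4, 7, 9, 11, 13, 15, 17, 19, 23, 25, 28, 31, 36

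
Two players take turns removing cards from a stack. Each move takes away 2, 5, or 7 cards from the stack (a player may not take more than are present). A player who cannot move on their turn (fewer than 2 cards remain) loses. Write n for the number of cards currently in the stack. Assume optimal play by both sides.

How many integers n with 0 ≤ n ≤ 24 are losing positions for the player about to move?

Classify positions by backward induction: terminal positions (no move available) are L. From any other position, the mover wins iff some move reaches an L.
n=0: no move → L
n=1: no move → L
n=2: W (go to 0, an L position)
n=3: W (go to 1, an L position)
n=4: L (sole option 2(W) is W)
n=5: W (go to 0, an L position)
n=6: W (go to 4, an L position)
n=7: W (go to 0, an L position)
n=8: W (go to 1, an L position)
n=9: W (go to 4, an L position)
n=10: L (options 8(W), 5(W), 3(W) are all W)
n=11: W (go to 4, an L position)
n=12: W (go to 10, an L position)
n=13: L (options 11(W), 8(W), 6(W) are all W)
n=14: L (options 12(W), 9(W), 7(W) are all W)
n=15: W (go to 13, an L position)
n=16: W (go to 14, an L position)
n=17: W (go to 10, an L position)
n=18: W (go to 13, an L position)
n=19: W (go to 14, an L position)
n=20: W (go to 13, an L position)
n=21: W (go to 14, an L position)
n=22: L (options 20(W), 17(W), 15(W) are all W)
n=23: L (options 21(W), 18(W), 16(W) are all W)
n=24: W (go to 22, an L position)
L entries with 0 ≤ n ≤ 24: n = 0, 1, 4, 10, 13, 14, 22, 23; that makes 8.

8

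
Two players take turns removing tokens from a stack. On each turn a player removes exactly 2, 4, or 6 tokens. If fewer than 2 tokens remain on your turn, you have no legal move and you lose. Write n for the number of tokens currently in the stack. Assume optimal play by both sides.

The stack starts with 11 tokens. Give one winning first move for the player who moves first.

Remove 2, leaving 9.

Label each position W (a win for the player to move) or L (a loss). A position with no legal move is L; any other position is W exactly when some move reaches an L, and L when every move reaches a W.
n=0: no move → L
n=1: no move → L
n=2: →0(L), so W
n=3: →1(L), so W
n=4: →0(L), so W
n=5: →1(L), so W
n=6: →0(L), so W
n=7: →1(L), so W
n=8: →6(W), 4(W), 2(W) — all W, so L
n=9: →7(W), 5(W), 3(W) — all W, so L
n=10: →8(L), so W
n=11: →9(L), so W
From 11, the L positions reachable in one move are: 9.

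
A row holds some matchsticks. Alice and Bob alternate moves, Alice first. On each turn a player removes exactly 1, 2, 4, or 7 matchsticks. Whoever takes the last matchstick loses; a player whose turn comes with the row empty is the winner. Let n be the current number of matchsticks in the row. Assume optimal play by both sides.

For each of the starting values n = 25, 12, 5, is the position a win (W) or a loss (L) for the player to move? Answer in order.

Positions with no move are W. A position that does have a move is losing for the player to move precisely when every available move leads to a winning position for the opponent. Fill in the labels:
n=0: no move; the opponent has just taken the last matchstick and therefore loses → W
n=1: the only move is to 0(W), a W ⇒ L
n=2: can move to 1, which is L ⇒ W
n=3: can move to 1, which is L ⇒ W
n=4: moves to 3(W), 2(W), 0(W); every one is W ⇒ L
n=5: can move to 4, which is L ⇒ W
n=6: can move to 4, which is L ⇒ W
n=7: moves to 6(W), 5(W), 3(W), 0(W); every one is W ⇒ L
n=8: can move to 7, which is L ⇒ W
n=9: can move to 7, which is L ⇒ W
n=10: moves to 9(W), 8(W), 6(W), 3(W); every one is W ⇒ L
n=11: can move to 10, which is L ⇒ W
n=12: can move to 10, which is L ⇒ W
n=13: moves to 12(W), 11(W), 9(W), 6(W); every one is W ⇒ L
n=14: can move to 13, which is L ⇒ W
n=15: can move to 13, which is L ⇒ W
n=16: moves to 15(W), 14(W), 12(W), 9(W); every one is W ⇒ L
n=17: can move to 16, which is L ⇒ W
n=18: can move to 16, which is L ⇒ W
n=19: moves to 18(W), 17(W), 15(W), 12(W); every one is W ⇒ L
n=20: can move to 19, which is L ⇒ W
n=21: can move to 19, which is L ⇒ W
n=22: moves to 21(W), 20(W), 18(W), 15(W); every one is W ⇒ L
n=23: can move to 22, which is L ⇒ W
n=24: can move to 22, which is L ⇒ W
n=25: moves to 24(W), 23(W), 21(W), 18(W); every one is W ⇒ L

25: L, 12: W, 5: W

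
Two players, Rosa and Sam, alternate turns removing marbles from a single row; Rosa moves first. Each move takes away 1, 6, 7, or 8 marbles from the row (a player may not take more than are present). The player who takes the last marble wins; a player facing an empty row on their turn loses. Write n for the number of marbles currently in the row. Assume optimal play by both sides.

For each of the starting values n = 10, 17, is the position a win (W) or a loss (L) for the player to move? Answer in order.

10: W, 17: L

Label each position W (a win for the player to move) or L (a loss). A position with no legal move is L; any other position is W exactly when some move reaches an L, and L when every move reaches a W.
n=0: no move → L
n=1: reaches L-position 0 → W
n=2: only reaches 1(W), which is W → L
n=3: reaches L-position 2 → W
n=4: only reaches 3(W), which is W → L
n=5: reaches L-position 4 → W
n=6: reaches L-position 0 → W
n=7: reaches L-position 0 → W
n=8: reaches L-position 2 → W
n=9: reaches L-position 2 → W
n=10: reaches L-position 4 → W
n=11: reaches L-position 4 → W
n=12: reaches L-position 4 → W
n=13: only reaches 12(W), 7(W), 6(W), 5(W), all W → L
n=14: reaches L-position 13 → W
n=15: only reaches 14(W), 9(W), 8(W), 7(W), all W → L
n=16: reaches L-position 15 → W
n=17: only reaches 16(W), 11(W), 10(W), 9(W), all W → L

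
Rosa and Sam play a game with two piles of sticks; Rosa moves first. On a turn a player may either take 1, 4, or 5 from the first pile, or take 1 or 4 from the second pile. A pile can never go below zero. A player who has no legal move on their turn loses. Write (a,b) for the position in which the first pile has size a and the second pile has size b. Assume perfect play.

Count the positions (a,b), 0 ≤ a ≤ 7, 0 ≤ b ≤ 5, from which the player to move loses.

12

Use the standard recursion: the mover loses at a terminal position; elsewhere, the mover wins exactly when some move hands the opponent an L position.
Every move lowers a or b (never raises either), so fill the grid row by row in increasing a, and left to right within a row: each cell's successors are then already labelled.
      b=0  b=1  b=2  b=3  b=4  b=5
a=0:    L    W    L    W    W    L
a=1:    W    L    W    L    W    W
a=2:    L    W    L    W    W    L
a=3:    W    L    W    L    W    W
a=4:    W    W    W    W    L    W
a=5:    W    W    W    W    W    W
a=6:    W    W    W    W    L    W
a=7:    W    W    W    W    W    W
Cells with no legal move (terminal, hence L): (0,0).
The remaining L cells, each justified by listing all of its moves:
(0,2): only reaches (0,1)(W), which is W → L
(0,5): only reaches (0,4)(W), (0,1)(W), all W → L
(1,1): only reaches (0,1)(W), (1,0)(W), all W → L
(1,3): only reaches (0,3)(W), (1,2)(W), all W → L
(2,0): only reaches (1,0)(W), which is W → L
(2,2): only reaches (1,2)(W), (2,1)(W), all W → L
(2,5): only reaches (1,5)(W), (2,4)(W), (2,1)(W), all W → L
(3,1): only reaches (2,1)(W), (3,0)(W), all W → L
(3,3): only reaches (2,3)(W), (3,2)(W), all W → L
(4,4): only reaches (3,4)(W), (0,4)(W), (4,3)(W), (4,0)(W), all W → L
(6,4): only reaches (5,4)(W), (2,4)(W), (1,4)(W), (6,3)(W), (6,0)(W), all W → L
Every other cell has at least one move into one of the L cells above, so it is W.
L cells per row: a=0: 3, a=1: 2, a=2: 3, a=3: 2, a=4: 1, a=5: 0, a=6: 1, a=7: 0; total 12.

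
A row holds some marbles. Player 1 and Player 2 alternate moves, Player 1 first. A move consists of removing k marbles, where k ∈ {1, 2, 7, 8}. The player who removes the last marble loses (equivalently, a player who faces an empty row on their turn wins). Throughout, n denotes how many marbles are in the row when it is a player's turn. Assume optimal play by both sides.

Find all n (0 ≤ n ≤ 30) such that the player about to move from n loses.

1, 4, 7, 10, 13, 16, 19, 22, 25, 28

Positions with no move are W. A position that does have a move is losing for the player to move precisely when every available move leads to a winning position for the opponent. Fill in the labels:
n=0: no move; the opponent has just taken the last marble and therefore loses → W
n=1: L (sole option 0(W) is W)
n=2: W (go to 1, an L position)
n=3: W (go to 1, an L position)
n=4: L (options 3(W), 2(W) are all W)
n=5: W (go to 4, an L position)
n=6: W (go to 4, an L position)
n=7: L (options 6(W), 5(W), 0(W) are all W)
n=8: W (go to 7, an L position)
n=9: W (go to 7, an L position)
n=10: L (options 9(W), 8(W), 3(W), 2(W) are all W)
n=11: W (go to 10, an L position)
n=12: W (go to 10, an L position)
n=13: L (options 12(W), 11(W), 6(W), 5(W) are all W)
n=14: W (go to 13, an L position)
n=15: W (go to 13, an L position)
n=16: L (options 15(W), 14(W), 9(W), 8(W) are all W)
n=17: W (go to 16, an L position)
n=18: W (go to 16, an L position)
n=19: L (options 18(W), 17(W), 12(W), 11(W) are all W)
n=20: W (go to 19, an L position)
n=21: W (go to 19, an L position)
n=22: L (options 21(W), 20(W), 15(W), 14(W) are all W)
n=23: W (go to 22, an L position)
n=24: W (go to 22, an L position)
n=25: L (options 24(W), 23(W), 18(W), 17(W) are all W)
n=26: W (go to 25, an L position)
n=27: W (go to 25, an L position)
n=28: L (options 27(W), 26(W), 21(W), 20(W) are all W)
n=29: W (go to 28, an L position)
n=30: W (go to 28, an L position)
Reading off the rows marked L gives the requested list; there are 10 such values of n.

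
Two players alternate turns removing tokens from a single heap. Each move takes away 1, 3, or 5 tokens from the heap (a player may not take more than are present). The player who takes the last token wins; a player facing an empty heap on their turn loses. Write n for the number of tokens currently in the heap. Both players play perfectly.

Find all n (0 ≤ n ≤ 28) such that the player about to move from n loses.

0, 2, 4, 6, 8, 10, 12, 14, 16, 18, 20, 22, 24, 26, 28

Work bottom-up. With no move the player to move loses. Otherwise the position is W if at least one move leads to an L position for the opponent, and L if every move leads to a W.
n=0: no move → L
n=1: →0(L), so W
n=2: →1(W) only, which is W, so L
n=3: →2(L), so W
n=4: →3(W), 1(W) — all W, so L
n=5: →4(L), so W
n=6: →5(W), 3(W), 1(W) — all W, so L
n=7: →6(L), so W
n=8: →7(W), 5(W), 3(W) — all W, so L
n=9: →8(L), so W
n=10: →9(W), 7(W), 5(W) — all W, so L
n=11: →10(L), so W
n=12: →11(W), 9(W), 7(W) — all W, so L
n=13: →12(L), so W
n=14: →13(W), 11(W), 9(W) — all W, so L
n=15: →14(L), so W
n=16: →15(W), 13(W), 11(W) — all W, so L
n=17: →16(L), so W
n=18: →17(W), 15(W), 13(W) — all W, so L
n=19: →18(L), so W
n=20: →19(W), 17(W), 15(W) — all W, so L
n=21: →20(L), so W
n=22: →21(W), 19(W), 17(W) — all W, so L
n=23: →22(L), so W
n=24: →23(W), 21(W), 19(W) — all W, so L
n=25: →24(L), so W
n=26: →25(W), 23(W), 21(W) — all W, so L
n=27: →26(L), so W
n=28: →27(W), 25(W), 23(W) — all W, so L
Reading off the rows marked L gives the requested list; there are 15 such values of n.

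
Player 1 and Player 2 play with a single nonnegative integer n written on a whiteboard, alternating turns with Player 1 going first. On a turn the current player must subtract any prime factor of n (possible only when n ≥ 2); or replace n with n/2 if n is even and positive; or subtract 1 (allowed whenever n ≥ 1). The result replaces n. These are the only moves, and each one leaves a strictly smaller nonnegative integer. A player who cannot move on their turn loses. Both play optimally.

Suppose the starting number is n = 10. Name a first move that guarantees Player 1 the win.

Move to 9.

Build the W/L table. Terminal = L. A non-terminal position is W if it has a move to some L; otherwise it is L.
n=0: no move → L
n=1: →0(L), so W
n=2: →0(L), so W
n=3: →0(L), so W
n=4: →2(W), 3(W) — all W, so L
n=5: →0(L), so W
n=6: →4(L), so W
n=7: →0(L), so W
n=8: →4(L), so W
n=9: →6(W), 8(W) — all W, so L
n=10: →9(L), so W
From 10, the L positions reachable in one move are: 9.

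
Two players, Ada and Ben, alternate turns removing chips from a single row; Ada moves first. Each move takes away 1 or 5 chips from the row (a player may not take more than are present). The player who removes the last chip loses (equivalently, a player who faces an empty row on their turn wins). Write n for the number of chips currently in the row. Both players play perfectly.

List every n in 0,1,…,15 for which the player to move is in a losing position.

Build the W/L table. Terminal = W. A non-terminal position is W if it has a move to some L; otherwise it is L.
n=0: no move; the opponent has just taken the last chip and therefore loses → W
n=1: only reaches 0(W), which is W → L
n=2: reaches L-position 1 → W
n=3: only reaches 2(W), which is W → L
n=4: reaches L-position 3 → W
n=5: only reaches 4(W), 0(W), all W → L
n=6: reaches L-position 5 → W
n=7: only reaches 6(W), 2(W), all W → L
n=8: reaches L-position 7 → W
n=9: only reaches 8(W), 4(W), all W → L
n=10: reaches L-position 9 → W
n=11: only reaches 10(W), 6(W), all W → L
n=12: reaches L-position 11 → W
n=13: only reaches 12(W), 8(W), all W → L
n=14: reaches L-position 13 → W
n=15: only reaches 14(W), 10(W), all W → L
The losing starting values of n are exactly the entries labelled L in this table (8 of them).

1, 3, 5, 7, 9, 11, 13, 15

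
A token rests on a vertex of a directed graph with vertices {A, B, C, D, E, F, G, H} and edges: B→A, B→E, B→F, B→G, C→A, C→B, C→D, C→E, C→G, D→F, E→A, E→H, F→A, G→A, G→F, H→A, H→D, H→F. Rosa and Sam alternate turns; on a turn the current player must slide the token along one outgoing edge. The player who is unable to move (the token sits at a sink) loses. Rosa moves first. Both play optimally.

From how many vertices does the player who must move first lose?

Use the standard recursion: the mover loses at a terminal position; elsewhere, the mover wins exactly when some move hands the opponent an L position.
Every edge goes from a vertex to one that appears earlier in the order A, F, G, D, H, E, B, C, so processing vertices in that order labels each vertex after all of its successors.
A: no outgoing edge → L
F: W (go to A, an L position)
G: W (go to A, an L position)
D: L (sole option F(W) is W)
H: W (go to D, an L position)
E: W (go to A, an L position)
B: W (go to A, an L position)
C: W (go to D, an L position)
The L vertices are A, D; that is 2 in all.

2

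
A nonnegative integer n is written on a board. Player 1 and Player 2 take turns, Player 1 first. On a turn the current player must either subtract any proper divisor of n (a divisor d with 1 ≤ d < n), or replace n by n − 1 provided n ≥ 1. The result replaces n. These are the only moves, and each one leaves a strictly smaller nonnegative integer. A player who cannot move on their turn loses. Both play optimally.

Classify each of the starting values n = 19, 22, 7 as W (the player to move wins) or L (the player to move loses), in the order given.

19: L, 22: W, 7: L

Compute win/loss labels from the base case upward. A position with no move is L. Any other position is W if it can reach an L in one move, else L.
n=0: no move → L
n=1: →0(L), so W
n=2: →1(W) only, which is W, so L
n=3: →2(L), so W
n=4: →2(L), so W
n=5: →4(W) only, which is W, so L
n=6: →5(L), so W
n=7: →6(W) only, which is W, so L
n=8: →7(L), so W
n=9: →6(W), 8(W) — all W, so L
n=10: →5(L), so W
n=11: →10(W) only, which is W, so L
n=12: →9(L), so W
n=13: →12(W) only, which is W, so L
n=14: →7(L), so W
n=15: →10(W), 12(W), 14(W) — all W, so L
n=16: →15(L), so W
n=17: →16(W) only, which is W, so L
n=18: →9(L), so W
n=19: →18(W) only, which is W, so L
n=20: →15(L), so W
n=21: →14(W), 18(W), 20(W) — all W, so L
n=22: →11(L), so W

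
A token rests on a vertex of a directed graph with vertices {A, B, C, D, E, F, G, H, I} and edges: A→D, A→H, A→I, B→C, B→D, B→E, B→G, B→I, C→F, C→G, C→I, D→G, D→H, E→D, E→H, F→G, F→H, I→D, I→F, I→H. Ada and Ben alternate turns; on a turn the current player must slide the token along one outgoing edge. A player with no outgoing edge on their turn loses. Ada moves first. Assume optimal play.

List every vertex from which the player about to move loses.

G, H

Compute win/loss labels from the base case upward. A position with no move is L. Any other position is W if it can reach an L in one move, else L.
Every edge goes from a vertex to one that appears earlier in the order H, G, F, D, I, E, C, A, B, so processing vertices in that order labels each vertex after all of its successors.
H: no outgoing edge → L
G: no outgoing edge → L
F: →G(L), so W
D: →G(L), so W
I: →H(L), so W
E: →H(L), so W
C: →G(L), so W
A: →H(L), so W
B: →G(L), so W
Reading off the rows marked L gives the requested list; there are 2 such vertices.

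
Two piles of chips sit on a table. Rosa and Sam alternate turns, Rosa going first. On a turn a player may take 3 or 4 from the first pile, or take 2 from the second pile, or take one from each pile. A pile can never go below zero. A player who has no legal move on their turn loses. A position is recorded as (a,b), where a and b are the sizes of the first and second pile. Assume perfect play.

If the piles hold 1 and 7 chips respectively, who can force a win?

Sam wins.

Classify positions by backward induction: terminal positions (no move available) are L. From any other position, the mover wins iff some move reaches an L.
No move ever increases a pile, so every position that can arise here has a ≤ 1 and b ≤ 7; it is enough to label the cells with 0 ≤ a ≤ 1 and 0 ≤ b ≤ 7.
Every move lowers a or b (never raises either), so fill the grid row by row in increasing a, and left to right within a row: each cell's successors are then already labelled.
      b=0  b=1  b=2  b=3  b=4  b=5  b=6  b=7
a=0:    L    L    W    W    L    L    W    W
a=1:    L    W    W    L    L    W    W    L
Cells with no legal move (terminal, hence L): (0,0), (0,1), (1,0).
The remaining L cells, each justified by listing all of its moves:
(0,4): →(0,2)(W) only, which is W, so L
(0,5): →(0,3)(W) only, which is W, so L
(1,3): →(1,1)(W), (0,2)(W) — all W, so L
(1,4): →(1,2)(W), (0,3)(W) — all W, so L
(1,7): →(1,5)(W), (0,6)(W) — all W, so L
Every other cell has at least one move into one of the L cells above, so it is W.
The starting position (1,7) is L: whatever Rosa does, the opponent receives a W position.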